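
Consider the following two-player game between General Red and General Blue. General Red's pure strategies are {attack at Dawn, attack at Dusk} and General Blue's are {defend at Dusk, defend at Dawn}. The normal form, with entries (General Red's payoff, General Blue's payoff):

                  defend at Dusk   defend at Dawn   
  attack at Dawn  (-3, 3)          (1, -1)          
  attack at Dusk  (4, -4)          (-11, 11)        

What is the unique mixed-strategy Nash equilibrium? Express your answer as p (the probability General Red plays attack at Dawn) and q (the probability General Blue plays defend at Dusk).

General Red's mix must leave General Blue indifferent between defend at Dusk and defend at Dawn.
  General Blue's payoff from defend at Dusk: p·3 + (1−p)·(-4) = 7p - 4
  General Blue's payoff from defend at Dawn: p·(-1) + (1−p)·11 = -12p + 11
  7p - 4 = -12p + 11  ⇒  19p = 15  ⇒  p = 15/19.
Set General Red's expected payoff from attack at Dawn equal to that from attack at Dusk:
  General Red's expected payoff from attack at Dawn: q·(-3) + (1−q)·1 = -4q + 1
  General Red's expected payoff from attack at Dusk: q·4 + (1−q)·(-11) = 15q - 11
  -4q + 1 = 15q - 11  ⇒  -19q = -12  ⇒  q = 12/19.

p = 15/19, q = 12/19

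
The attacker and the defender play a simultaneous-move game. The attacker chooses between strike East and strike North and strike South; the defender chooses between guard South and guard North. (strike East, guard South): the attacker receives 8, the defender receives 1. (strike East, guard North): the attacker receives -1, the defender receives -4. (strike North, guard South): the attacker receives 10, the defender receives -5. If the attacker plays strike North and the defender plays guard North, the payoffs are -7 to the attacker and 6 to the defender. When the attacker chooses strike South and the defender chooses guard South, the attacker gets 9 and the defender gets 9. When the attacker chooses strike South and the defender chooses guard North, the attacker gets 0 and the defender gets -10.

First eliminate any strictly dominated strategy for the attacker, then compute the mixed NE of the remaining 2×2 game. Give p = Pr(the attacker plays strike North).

p = 19/30

The attacker's strategy strike East is strictly dominated by strike South: 9 > 8 and 0 > -1. Eliminate strike East.
The attacker's mix must leave the defender indifferent between guard South and guard North.
  the defender's payoff from guard South: p·(-5) + (1−p)·9 = -14p + 9
  the defender's payoff from guard North: p·6 + (1−p)·(-10) = 16p - 10
  -14p + 9 = 16p - 10  ⇒  -30p = -19  ⇒  p = 19/30.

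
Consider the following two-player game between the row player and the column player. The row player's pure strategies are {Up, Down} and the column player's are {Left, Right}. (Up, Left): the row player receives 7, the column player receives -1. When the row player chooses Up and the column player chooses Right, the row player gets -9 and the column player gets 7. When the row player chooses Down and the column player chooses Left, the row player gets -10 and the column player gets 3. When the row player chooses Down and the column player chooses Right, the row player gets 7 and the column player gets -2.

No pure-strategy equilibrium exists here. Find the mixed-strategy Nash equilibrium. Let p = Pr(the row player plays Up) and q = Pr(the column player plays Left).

For the column player to be willing to mix, the column player must be indifferent between Left and Right, which pins down the row player's mix.
  the column player's payoff from Left: p·(-1) + (1−p)·3 = -4p + 3
  the column player's payoff from Right: p·7 + (1−p)·(-2) = 9p - 2
  -4p + 3 = 9p - 2  ⇒  -13p = -5  ⇒  p = 5/13.
In a mixed equilibrium the row player is indifferent between Up and Down; this condition fixes q.
  the row player's payoff from Up: q·7 + (1−q)·(-9) = 16q - 9
  the row player's payoff from Down: q·(-10) + (1−q)·7 = -17q + 7
  16q - 9 = -17q + 7  ⇒  33q = 16  ⇒  q = 16/33.

p = 5/13, q = 16/33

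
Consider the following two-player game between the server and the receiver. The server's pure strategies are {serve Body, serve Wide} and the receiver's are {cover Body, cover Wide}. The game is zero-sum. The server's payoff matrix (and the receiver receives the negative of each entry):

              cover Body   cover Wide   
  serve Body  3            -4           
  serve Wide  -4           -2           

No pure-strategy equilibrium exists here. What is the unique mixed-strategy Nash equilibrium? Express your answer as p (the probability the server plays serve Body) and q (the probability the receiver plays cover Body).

In a mixed equilibrium the receiver is indifferent between cover Body and cover Wide; this condition fixes p.
  the receiver's expected payoff from cover Body: p·(-3) + (1−p)·4 = -7p + 4
  the receiver's expected payoff from cover Wide: p·4 + (1−p)·2 = 2p + 2
  -7p + 4 = 2p + 2  ⇒  -9p = -2  ⇒  p = 2/9.
Set the server's expected payoff from serve Body equal to that from serve Wide:
  the server's payoff from serve Body: q·3 + (1−q)·(-4) = 7q - 4
  the server's payoff from serve Wide: q·(-4) + (1−q)·(-2) = -2q - 2
  7q - 4 = -2q - 2  ⇒  9q = 2  ⇒  q = 2/9.

p = 2/9, q = 2/9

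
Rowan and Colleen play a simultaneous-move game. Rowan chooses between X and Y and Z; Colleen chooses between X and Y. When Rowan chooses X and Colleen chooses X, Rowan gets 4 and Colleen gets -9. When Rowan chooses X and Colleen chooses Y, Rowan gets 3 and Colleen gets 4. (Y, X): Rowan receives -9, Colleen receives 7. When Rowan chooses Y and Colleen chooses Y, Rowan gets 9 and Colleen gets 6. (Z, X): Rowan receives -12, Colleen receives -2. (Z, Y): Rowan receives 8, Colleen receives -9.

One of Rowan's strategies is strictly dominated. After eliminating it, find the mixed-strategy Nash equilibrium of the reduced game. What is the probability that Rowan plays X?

p = 1/14

Rowan's strategy Z is strictly dominated by Y: -9 > -12 and 9 > 8. Eliminate Z.
Colleen's indifference between X and Y determines Rowan's mixing probability p:
  Colleen's payoff to X: p·(-9) + (1−p)·7 = -16p + 7
  Colleen's payoff to Y: p·4 + (1−p)·6 = -2p + 6
  -16p + 7 = -2p + 6  ⇒  -14p = -1  ⇒  p = 1/14.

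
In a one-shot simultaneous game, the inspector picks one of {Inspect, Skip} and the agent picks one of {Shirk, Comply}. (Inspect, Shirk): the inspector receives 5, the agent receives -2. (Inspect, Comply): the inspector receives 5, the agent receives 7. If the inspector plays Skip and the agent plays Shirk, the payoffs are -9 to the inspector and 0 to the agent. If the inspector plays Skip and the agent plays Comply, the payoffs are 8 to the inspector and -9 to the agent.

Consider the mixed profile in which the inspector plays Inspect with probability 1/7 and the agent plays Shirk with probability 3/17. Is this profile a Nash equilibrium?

Given the inspector's mix p = 1/7, the agent's payoff from Shirk is -2/7 but from Comply is -47/7. The agent strictly prefers Shirk, so the agent would not mix.
So the proposed profile is not a Nash equilibrium.

No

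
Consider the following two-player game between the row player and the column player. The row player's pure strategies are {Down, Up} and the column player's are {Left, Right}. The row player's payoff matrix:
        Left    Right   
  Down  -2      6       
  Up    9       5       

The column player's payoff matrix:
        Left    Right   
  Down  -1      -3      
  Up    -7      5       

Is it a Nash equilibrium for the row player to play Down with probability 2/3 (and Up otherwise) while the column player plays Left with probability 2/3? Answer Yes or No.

No

Given the row player's mix p = 2/3, the column player's payoff from Left is -3 but from Right is -1/3. The column player strictly prefers Right, so the column player would not mix.
So the proposed profile is not a Nash equilibrium.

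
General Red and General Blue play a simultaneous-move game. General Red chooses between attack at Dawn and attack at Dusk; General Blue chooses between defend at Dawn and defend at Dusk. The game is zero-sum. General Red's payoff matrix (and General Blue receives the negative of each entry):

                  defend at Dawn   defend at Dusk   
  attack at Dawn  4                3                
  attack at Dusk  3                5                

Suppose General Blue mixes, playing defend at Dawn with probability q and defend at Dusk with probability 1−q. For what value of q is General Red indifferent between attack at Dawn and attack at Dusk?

q = 2/3

General Blue's mix must leave General Red indifferent between attack at Dawn and attack at Dusk.
  General Red's payoff from attack at Dawn: q·4 + (1−q)·3 = q + 3
  General Red's payoff from attack at Dusk: q·3 + (1−q)·5 = -2q + 5
  q + 3 = -2q + 5  ⇒  3q = 2  ⇒  q = 2/3.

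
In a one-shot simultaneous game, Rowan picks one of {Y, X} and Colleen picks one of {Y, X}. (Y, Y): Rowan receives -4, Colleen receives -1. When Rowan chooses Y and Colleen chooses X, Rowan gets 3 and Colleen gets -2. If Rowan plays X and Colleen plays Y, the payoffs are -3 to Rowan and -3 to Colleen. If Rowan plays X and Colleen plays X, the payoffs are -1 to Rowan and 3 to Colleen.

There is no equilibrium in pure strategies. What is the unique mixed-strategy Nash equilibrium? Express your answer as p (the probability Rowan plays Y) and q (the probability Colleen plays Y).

p = 6/7, q = 4/5

Rowan's mix must leave Colleen indifferent between Y and X.
  Colleen's payoff to Y: p·(-1) + (1−p)·(-3) = 2p - 3
  Colleen's payoff to X: p·(-2) + (1−p)·3 = -5p + 3
  2p - 3 = -5p + 3  ⇒  7p = 6  ⇒  p = 6/7.
For Rowan to be willing to mix, Rowan must be indifferent between Y and X, which pins down Colleen's mix.
  Rowan's expected payoff from Y: q·(-4) + (1−q)·3 = -7q + 3
  Rowan's expected payoff from X: q·(-3) + (1−q)·(-1) = -2q - 1
  -7q + 3 = -2q - 1  ⇒  -5q = -4  ⇒  q = 4/5.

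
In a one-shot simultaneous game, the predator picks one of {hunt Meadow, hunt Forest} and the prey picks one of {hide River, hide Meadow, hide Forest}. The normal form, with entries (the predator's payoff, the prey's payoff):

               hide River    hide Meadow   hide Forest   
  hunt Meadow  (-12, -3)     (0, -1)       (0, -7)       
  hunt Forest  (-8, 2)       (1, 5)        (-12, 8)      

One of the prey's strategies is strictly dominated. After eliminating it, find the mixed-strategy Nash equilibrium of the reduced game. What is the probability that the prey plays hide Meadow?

q = 12/13

The prey's strategy hide River is strictly dominated by hide Meadow: -1 > -3 and 5 > 2. Eliminate hide River.
For the predator to be willing to mix, the predator must be indifferent between hunt Meadow and hunt Forest, which pins down the prey's mix.
  the predator's payoff from hunt Meadow: q·0 + (1−q)·0 = 0
  the predator's payoff from hunt Forest: q·1 + (1−q)·(-12) = 13q - 12
  0 = 13q - 12  ⇒  -13q = -12  ⇒  q = 12/13.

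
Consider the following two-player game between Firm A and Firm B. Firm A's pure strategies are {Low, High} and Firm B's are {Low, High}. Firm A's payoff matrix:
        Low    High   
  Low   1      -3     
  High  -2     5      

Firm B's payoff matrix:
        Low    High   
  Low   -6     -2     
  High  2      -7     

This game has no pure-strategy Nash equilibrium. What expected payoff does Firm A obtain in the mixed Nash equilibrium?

-1/11

Set Firm A's expected payoff from Low equal to that from High:
  Firm A's expected payoff from Low: q·1 + (1−q)·(-3) = 4q - 3
  Firm A's expected payoff from High: q·(-2) + (1−q)·5 = -7q + 5
  4q - 3 = -7q + 5  ⇒  11q = 8  ⇒  q = 8/11.
At equilibrium Firm A is indifferent across rows, so Firm A's payoff equals the payoff from Low: (8/11)·1 + (3/11)·(-3) = -1/11.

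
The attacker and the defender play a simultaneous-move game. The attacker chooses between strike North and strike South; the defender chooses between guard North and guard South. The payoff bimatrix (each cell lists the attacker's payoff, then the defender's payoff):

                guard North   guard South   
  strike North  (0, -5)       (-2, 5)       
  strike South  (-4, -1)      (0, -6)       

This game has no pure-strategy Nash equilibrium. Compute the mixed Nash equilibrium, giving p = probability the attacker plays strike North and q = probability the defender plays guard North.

p = 1/3, q = 1/3

The defender's indifference between guard North and guard South determines the attacker's mixing probability p:
  the defender's payoff to guard North: p·(-5) + (1−p)·(-1) = -4p - 1
  the defender's payoff to guard South: p·5 + (1−p)·(-6) = 11p - 6
  -4p - 1 = 11p - 6  ⇒  -15p = -5  ⇒  p = 1/3.
The defender's mix must leave the attacker indifferent between strike North and strike South.
  the attacker's expected payoff from strike North: q·0 + (1−q)·(-2) = 2q - 2
  the attacker's expected payoff from strike South: q·(-4) + (1−q)·0 = -4q
  2q - 2 = -4q  ⇒  6q = 2  ⇒  q = 1/3.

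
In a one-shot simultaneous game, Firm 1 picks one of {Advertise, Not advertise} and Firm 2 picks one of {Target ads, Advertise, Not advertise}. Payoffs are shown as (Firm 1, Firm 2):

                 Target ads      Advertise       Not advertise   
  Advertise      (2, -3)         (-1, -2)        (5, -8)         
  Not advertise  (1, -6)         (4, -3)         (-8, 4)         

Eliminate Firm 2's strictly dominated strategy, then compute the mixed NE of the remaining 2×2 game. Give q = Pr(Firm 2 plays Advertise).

q = 13/18

Firm 2's strategy Target ads is strictly dominated by Advertise: -2 > -3 and -3 > -6. Eliminate Target ads.
Set Firm 1's expected payoff from Advertise equal to that from Not advertise:
  Firm 1's expected payoff from Advertise: q·(-1) + (1−q)·5 = -6q + 5
  Firm 1's expected payoff from Not advertise: q·4 + (1−q)·(-8) = 12q - 8
  -6q + 5 = 12q - 8  ⇒  -18q = -13  ⇒  q = 13/18.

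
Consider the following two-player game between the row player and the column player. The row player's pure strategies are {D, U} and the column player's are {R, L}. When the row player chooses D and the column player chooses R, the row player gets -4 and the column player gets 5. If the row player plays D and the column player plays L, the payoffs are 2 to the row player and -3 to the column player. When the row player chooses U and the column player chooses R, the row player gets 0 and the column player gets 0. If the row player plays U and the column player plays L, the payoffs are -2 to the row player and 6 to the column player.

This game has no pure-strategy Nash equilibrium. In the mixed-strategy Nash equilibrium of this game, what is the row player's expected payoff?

-1

Set the row player's expected payoff from D equal to that from U:
  the row player's payoff from D: q·(-4) + (1−q)·2 = -6q + 2
  the row player's payoff from U: q·0 + (1−q)·(-2) = 2q - 2
  -6q + 2 = 2q - 2  ⇒  -8q = -4  ⇒  q = 1/2.
At equilibrium the row player is indifferent across rows, so the row player's payoff equals the payoff from D: (1/2)·(-4) + (1/2)·2 = -1.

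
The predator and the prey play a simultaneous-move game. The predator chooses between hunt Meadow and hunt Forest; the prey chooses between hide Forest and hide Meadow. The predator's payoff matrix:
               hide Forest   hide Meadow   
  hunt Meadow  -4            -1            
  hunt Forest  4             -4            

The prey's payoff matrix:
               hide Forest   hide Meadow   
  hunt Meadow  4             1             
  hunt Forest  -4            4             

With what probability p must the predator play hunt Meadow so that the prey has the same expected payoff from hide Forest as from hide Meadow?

In a mixed equilibrium the prey is indifferent between hide Forest and hide Meadow; this condition fixes p.
  the prey's expected payoff from hide Forest: p·4 + (1−p)·(-4) = 8p - 4
  the prey's expected payoff from hide Meadow: p·1 + (1−p)·4 = -3p + 4
  8p - 4 = -3p + 4  ⇒  11p = 8  ⇒  p = 8/11.

p = 8/11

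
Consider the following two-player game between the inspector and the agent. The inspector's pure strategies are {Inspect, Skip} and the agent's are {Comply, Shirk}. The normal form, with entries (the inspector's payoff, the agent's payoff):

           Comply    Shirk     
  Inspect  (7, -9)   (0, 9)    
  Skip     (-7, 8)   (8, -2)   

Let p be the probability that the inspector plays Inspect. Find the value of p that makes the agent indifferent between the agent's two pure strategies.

The agent's indifference between Comply and Shirk determines the inspector's mixing probability p:
  the agent's expected payoff from Comply: p·(-9) + (1−p)·8 = -17p + 8
  the agent's expected payoff from Shirk: p·9 + (1−p)·(-2) = 11p - 2
  -17p + 8 = 11p - 2  ⇒  -28p = -10  ⇒  p = 5/14.

p = 5/14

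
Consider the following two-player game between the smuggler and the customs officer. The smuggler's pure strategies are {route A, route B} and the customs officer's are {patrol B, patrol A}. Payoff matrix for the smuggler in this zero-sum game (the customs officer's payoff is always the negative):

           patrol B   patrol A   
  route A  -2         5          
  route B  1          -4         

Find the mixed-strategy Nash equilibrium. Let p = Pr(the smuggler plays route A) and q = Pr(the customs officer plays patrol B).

p = 5/12, q = 3/4

For the customs officer to be willing to mix, the customs officer must be indifferent between patrol B and patrol A, which pins down the smuggler's mix.
  the customs officer's payoff from patrol B: p·2 + (1−p)·(-1) = 3p - 1
  the customs officer's payoff from patrol A: p·(-5) + (1−p)·4 = -9p + 4
  3p - 1 = -9p + 4  ⇒  12p = 5  ⇒  p = 5/12.
In a mixed equilibrium the smuggler is indifferent between route A and route B; this condition fixes q.
  the smuggler's payoff to route A: q·(-2) + (1−q)·5 = -7q + 5
  the smuggler's payoff to route B: q·1 + (1−q)·(-4) = 5q - 4
  -7q + 5 = 5q - 4  ⇒  -12q = -9  ⇒  q = 3/4.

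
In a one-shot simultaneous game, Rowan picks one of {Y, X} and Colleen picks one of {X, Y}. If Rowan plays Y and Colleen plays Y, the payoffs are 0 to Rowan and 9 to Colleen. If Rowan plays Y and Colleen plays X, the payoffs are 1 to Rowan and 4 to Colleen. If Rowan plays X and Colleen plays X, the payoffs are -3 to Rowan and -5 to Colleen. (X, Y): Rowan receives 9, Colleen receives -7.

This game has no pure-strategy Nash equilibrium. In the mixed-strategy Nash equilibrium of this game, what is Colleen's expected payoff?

In a mixed equilibrium Colleen is indifferent between X and Y; this condition fixes p.
  Colleen's payoff to X: p·4 + (1−p)·(-5) = 9p - 5
  Colleen's payoff to Y: p·9 + (1−p)·(-7) = 16p - 7
  9p - 5 = 16p - 7  ⇒  -7p = -2  ⇒  p = 2/7.
At equilibrium Colleen is indifferent across columns, so Colleen's payoff equals the payoff from X: (2/7)·4 + (5/7)·(-5) = -17/7.

-17/7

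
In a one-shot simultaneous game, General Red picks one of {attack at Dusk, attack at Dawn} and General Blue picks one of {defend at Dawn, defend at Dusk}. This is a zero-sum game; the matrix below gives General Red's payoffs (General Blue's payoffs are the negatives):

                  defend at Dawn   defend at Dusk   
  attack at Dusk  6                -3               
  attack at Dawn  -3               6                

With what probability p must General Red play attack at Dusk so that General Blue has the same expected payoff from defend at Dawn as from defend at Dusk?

In a mixed equilibrium General Blue is indifferent between defend at Dawn and defend at Dusk; this condition fixes p.
  General Blue's expected payoff from defend at Dawn: p·(-6) + (1−p)·3 = -9p + 3
  General Blue's expected payoff from defend at Dusk: p·3 + (1−p)·(-6) = 9p - 6
  -9p + 3 = 9p - 6  ⇒  -18p = -9  ⇒  p = 1/2.

p = 1/2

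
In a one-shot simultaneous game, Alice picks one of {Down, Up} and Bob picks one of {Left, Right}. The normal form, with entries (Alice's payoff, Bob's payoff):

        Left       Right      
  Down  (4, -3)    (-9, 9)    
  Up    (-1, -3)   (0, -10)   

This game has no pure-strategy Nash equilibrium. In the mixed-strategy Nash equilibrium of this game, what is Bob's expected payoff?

-3

For Bob to be willing to mix, Bob must be indifferent between Left and Right, which pins down Alice's mix.
  Bob's payoff to Left: p·(-3) + (1−p)·(-3) = -3
  Bob's payoff to Right: p·9 + (1−p)·(-10) = 19p - 10
  -3 = 19p - 10  ⇒  -19p = -7  ⇒  p = 7/19.
At equilibrium Bob is indifferent across columns, so Bob's payoff equals the payoff from Left: (7/19)·(-3) + (12/19)·(-3) = -3.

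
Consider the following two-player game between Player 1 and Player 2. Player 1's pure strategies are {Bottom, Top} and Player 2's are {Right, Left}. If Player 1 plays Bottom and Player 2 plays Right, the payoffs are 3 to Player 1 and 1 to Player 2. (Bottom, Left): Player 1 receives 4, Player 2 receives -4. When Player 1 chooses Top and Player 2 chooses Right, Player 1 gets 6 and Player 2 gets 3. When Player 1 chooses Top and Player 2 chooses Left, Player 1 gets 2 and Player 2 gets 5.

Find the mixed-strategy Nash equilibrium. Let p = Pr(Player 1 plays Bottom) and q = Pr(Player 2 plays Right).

p = 2/7, q = 2/5

Set Player 2's expected payoff from Right equal to that from Left:
  Player 2's payoff to Right: p·1 + (1−p)·3 = -2p + 3
  Player 2's payoff to Left: p·(-4) + (1−p)·5 = -9p + 5
  -2p + 3 = -9p + 5  ⇒  7p = 2  ⇒  p = 2/7.
Set Player 1's expected payoff from Bottom equal to that from Top:
  Player 1's payoff from Bottom: q·3 + (1−q)·4 = -q + 4
  Player 1's payoff from Top: q·6 + (1−q)·2 = 4q + 2
  -q + 4 = 4q + 2  ⇒  -5q = -2  ⇒  q = 2/5.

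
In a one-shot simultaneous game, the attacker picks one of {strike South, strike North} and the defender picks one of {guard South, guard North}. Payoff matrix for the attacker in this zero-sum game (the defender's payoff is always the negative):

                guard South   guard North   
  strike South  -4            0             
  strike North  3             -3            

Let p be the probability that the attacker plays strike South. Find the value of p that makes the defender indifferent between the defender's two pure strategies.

The attacker's mix must leave the defender indifferent between guard South and guard North.
  the defender's expected payoff from guard South: p·4 + (1−p)·(-3) = 7p - 3
  the defender's expected payoff from guard North: p·0 + (1−p)·3 = -3p + 3
  7p - 3 = -3p + 3  ⇒  10p = 6  ⇒  p = 3/5.

p = 3/5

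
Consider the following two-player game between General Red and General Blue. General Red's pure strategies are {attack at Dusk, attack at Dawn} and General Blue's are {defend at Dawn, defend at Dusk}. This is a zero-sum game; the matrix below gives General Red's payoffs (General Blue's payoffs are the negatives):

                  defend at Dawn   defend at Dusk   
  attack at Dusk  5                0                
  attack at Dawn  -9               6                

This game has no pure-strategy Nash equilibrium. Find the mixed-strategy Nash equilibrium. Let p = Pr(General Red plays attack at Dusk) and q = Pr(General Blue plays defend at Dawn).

p = 3/4, q = 3/10

Set General Blue's expected payoff from defend at Dawn equal to that from defend at Dusk:
  General Blue's payoff to defend at Dawn: p·(-5) + (1−p)·9 = -14p + 9
  General Blue's payoff to defend at Dusk: p·0 + (1−p)·(-6) = 6p - 6
  -14p + 9 = 6p - 6  ⇒  -20p = -15  ⇒  p = 3/4.
Set General Red's expected payoff from attack at Dusk equal to that from attack at Dawn:
  General Red's payoff from attack at Dusk: q·5 + (1−q)·0 = 5q
  General Red's payoff from attack at Dawn: q·(-9) + (1−q)·6 = -15q + 6
  5q = -15q + 6  ⇒  20q = 6  ⇒  q = 3/10.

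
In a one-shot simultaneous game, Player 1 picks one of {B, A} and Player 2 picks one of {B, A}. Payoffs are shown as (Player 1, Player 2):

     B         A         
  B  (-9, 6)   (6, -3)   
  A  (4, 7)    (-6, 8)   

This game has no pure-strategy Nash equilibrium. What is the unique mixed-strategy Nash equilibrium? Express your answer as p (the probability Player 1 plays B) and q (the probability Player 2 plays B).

p = 1/10, q = 12/25

Player 2's indifference between B and A determines Player 1's mixing probability p:
  Player 2's expected payoff from B: p·6 + (1−p)·7 = -p + 7
  Player 2's expected payoff from A: p·(-3) + (1−p)·8 = -11p + 8
  -p + 7 = -11p + 8  ⇒  10p = 1  ⇒  p = 1/10.
Player 1's indifference between B and A determines Player 2's mixing probability q:
  Player 1's expected payoff from B: q·(-9) + (1−q)·6 = -15q + 6
  Player 1's expected payoff from A: q·4 + (1−q)·(-6) = 10q - 6
  -15q + 6 = 10q - 6  ⇒  -25q = -12  ⇒  q = 12/25.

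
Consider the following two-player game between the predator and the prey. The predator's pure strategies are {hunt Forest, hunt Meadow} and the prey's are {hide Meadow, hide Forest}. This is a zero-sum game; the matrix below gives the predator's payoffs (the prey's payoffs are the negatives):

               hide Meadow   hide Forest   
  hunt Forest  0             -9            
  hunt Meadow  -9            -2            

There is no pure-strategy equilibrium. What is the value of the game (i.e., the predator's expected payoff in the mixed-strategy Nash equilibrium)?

For the predator to be willing to mix, the predator must be indifferent between hunt Forest and hunt Meadow, which pins down the prey's mix.
  the predator's payoff from hunt Forest: q·0 + (1−q)·(-9) = 9q - 9
  the predator's payoff from hunt Meadow: q·(-9) + (1−q)·(-2) = -7q - 2
  9q - 9 = -7q - 2  ⇒  16q = 7  ⇒  q = 7/16.
The value is the predator's expected payoff against this mix (using hunt Forest): (7/16)·0 + (9/16)·(-9) = -81/16.

v = -81/16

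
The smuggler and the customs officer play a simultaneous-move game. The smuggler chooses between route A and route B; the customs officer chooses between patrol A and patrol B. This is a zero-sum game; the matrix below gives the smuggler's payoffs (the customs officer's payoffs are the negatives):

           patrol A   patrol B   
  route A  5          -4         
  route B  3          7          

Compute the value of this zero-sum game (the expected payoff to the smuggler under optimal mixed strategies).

Set the smuggler's expected payoff from route A equal to that from route B:
  the smuggler's payoff from route A: q·5 + (1−q)·(-4) = 9q - 4
  the smuggler's payoff from route B: q·3 + (1−q)·7 = -4q + 7
  9q - 4 = -4q + 7  ⇒  13q = 11  ⇒  q = 11/13.
The value is the smuggler's expected payoff against this mix (using route A): (11/13)·5 + (2/13)·(-4) = 47/13.

v = 47/13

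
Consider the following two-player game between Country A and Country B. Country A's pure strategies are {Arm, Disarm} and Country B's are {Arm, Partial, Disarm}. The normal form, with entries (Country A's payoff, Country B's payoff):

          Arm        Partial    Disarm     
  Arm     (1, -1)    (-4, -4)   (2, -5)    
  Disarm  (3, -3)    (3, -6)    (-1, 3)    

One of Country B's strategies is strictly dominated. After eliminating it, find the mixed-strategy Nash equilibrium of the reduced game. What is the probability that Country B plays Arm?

q = 3/5

Country B's strategy Partial is strictly dominated by Arm: -1 > -4 and -3 > -6. Eliminate Partial.
Country B's mix must leave Country A indifferent between Arm and Disarm.
  Country A's expected payoff from Arm: q·1 + (1−q)·2 = -q + 2
  Country A's expected payoff from Disarm: q·3 + (1−q)·(-1) = 4q - 1
  -q + 2 = 4q - 1  ⇒  -5q = -3  ⇒  q = 3/5.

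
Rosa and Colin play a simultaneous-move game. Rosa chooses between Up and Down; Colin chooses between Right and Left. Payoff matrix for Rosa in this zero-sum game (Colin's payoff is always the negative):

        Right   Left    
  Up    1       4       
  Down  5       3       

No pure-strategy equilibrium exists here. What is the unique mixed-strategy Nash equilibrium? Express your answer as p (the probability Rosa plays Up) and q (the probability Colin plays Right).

Rosa's mix must leave Colin indifferent between Right and Left.
  Colin's payoff from Right: p·(-1) + (1−p)·(-5) = 4p - 5
  Colin's payoff from Left: p·(-4) + (1−p)·(-3) = -p - 3
  4p - 5 = -p - 3  ⇒  5p = 2  ⇒  p = 2/5.
Set Rosa's expected payoff from Up equal to that from Down:
  Rosa's payoff from Up: q·1 + (1−q)·4 = -3q + 4
  Rosa's payoff from Down: q·5 + (1−q)·3 = 2q + 3
  -3q + 4 = 2q + 3  ⇒  -5q = -1  ⇒  q = 1/5.

p = 2/5, q = 1/5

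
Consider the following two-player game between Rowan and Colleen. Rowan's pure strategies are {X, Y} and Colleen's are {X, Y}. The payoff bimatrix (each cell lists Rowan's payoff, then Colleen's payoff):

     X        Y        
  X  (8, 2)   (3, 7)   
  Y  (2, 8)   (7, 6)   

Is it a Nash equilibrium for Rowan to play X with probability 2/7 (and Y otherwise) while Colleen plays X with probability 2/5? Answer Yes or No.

Yes

Check Colleen's indifference given Rowan's mix p = 2/7:
  payoff from X = 44/7; payoff from Y = 44/7 — equal.
Check Rowan's indifference given Colleen's mix q = 2/5:
  payoff from X = 5; payoff from Y = 5 — equal.
Both players are indifferent, so neither can profitably deviate.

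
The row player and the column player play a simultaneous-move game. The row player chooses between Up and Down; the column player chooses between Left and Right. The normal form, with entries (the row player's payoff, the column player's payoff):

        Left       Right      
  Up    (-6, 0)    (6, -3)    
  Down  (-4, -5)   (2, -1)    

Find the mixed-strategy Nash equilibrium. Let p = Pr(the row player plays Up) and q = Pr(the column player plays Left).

p = 4/7, q = 2/3

For the column player to be willing to mix, the column player must be indifferent between Left and Right, which pins down the row player's mix.
  the column player's payoff from Left: p·0 + (1−p)·(-5) = 5p - 5
  the column player's payoff from Right: p·(-3) + (1−p)·(-1) = -2p - 1
  5p - 5 = -2p - 1  ⇒  7p = 4  ⇒  p = 4/7.
For the row player to be willing to mix, the row player must be indifferent between Up and Down, which pins down the column player's mix.
  the row player's payoff from Up: q·(-6) + (1−q)·6 = -12q + 6
  the row player's payoff from Down: q·(-4) + (1−q)·2 = -6q + 2
  -12q + 6 = -6q + 2  ⇒  -6q = -4  ⇒  q = 2/3.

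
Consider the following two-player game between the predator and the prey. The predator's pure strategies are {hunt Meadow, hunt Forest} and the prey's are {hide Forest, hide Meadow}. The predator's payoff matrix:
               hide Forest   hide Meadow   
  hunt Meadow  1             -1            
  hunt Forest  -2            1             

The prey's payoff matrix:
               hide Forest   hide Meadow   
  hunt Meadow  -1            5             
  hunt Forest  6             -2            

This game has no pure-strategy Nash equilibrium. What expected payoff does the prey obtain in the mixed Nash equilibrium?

In a mixed equilibrium the prey is indifferent between hide Forest and hide Meadow; this condition fixes p.
  the prey's payoff to hide Forest: p·(-1) + (1−p)·6 = -7p + 6
  the prey's payoff to hide Meadow: p·5 + (1−p)·(-2) = 7p - 2
  -7p + 6 = 7p - 2  ⇒  -14p = -8  ⇒  p = 4/7.
At equilibrium the prey is indifferent across columns, so the prey's payoff equals the payoff from hide Forest: (4/7)·(-1) + (3/7)·6 = 2.

2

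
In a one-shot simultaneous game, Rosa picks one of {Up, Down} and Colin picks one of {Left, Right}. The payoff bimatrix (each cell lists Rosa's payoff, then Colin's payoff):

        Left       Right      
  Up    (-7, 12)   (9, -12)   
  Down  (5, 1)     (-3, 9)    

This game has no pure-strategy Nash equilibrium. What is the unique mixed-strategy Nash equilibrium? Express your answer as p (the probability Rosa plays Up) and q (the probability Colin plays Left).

Rosa's mix must leave Colin indifferent between Left and Right.
  Colin's payoff to Left: p·12 + (1−p)·1 = 11p + 1
  Colin's payoff to Right: p·(-12) + (1−p)·9 = -21p + 9
  11p + 1 = -21p + 9  ⇒  32p = 8  ⇒  p = 1/4.
Set Rosa's expected payoff from Up equal to that from Down:
  Rosa's payoff to Up: q·(-7) + (1−q)·9 = -16q + 9
  Rosa's payoff to Down: q·5 + (1−q)·(-3) = 8q - 3
  -16q + 9 = 8q - 3  ⇒  -24q = -12  ⇒  q = 1/2.

p = 1/4, q = 1/2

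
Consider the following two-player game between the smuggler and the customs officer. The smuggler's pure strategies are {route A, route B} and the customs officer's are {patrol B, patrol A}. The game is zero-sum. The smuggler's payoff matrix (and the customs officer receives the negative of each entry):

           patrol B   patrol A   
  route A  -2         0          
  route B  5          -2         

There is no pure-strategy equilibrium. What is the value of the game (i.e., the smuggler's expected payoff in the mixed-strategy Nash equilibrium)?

Set the smuggler's expected payoff from route A equal to that from route B:
  the smuggler's expected payoff from route A: q·(-2) + (1−q)·0 = -2q
  the smuggler's expected payoff from route B: q·5 + (1−q)·(-2) = 7q - 2
  -2q = 7q - 2  ⇒  -9q = -2  ⇒  q = 2/9.
The value is the smuggler's expected payoff against this mix (using route A): (2/9)·(-2) + (7/9)·0 = -4/9.

v = -4/9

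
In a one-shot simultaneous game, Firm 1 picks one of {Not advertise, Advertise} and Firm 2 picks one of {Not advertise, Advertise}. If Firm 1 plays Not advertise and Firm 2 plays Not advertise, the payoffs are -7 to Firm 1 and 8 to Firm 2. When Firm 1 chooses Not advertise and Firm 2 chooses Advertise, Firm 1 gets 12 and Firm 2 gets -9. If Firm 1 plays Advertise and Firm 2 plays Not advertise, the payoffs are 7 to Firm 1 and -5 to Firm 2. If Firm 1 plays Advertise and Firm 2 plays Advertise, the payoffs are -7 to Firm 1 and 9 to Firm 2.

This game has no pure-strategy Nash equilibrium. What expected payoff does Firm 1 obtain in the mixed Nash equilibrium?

35/33

For Firm 1 to be willing to mix, Firm 1 must be indifferent between Not advertise and Advertise, which pins down Firm 2's mix.
  Firm 1's expected payoff from Not advertise: q·(-7) + (1−q)·12 = -19q + 12
  Firm 1's expected payoff from Advertise: q·7 + (1−q)·(-7) = 14q - 7
  -19q + 12 = 14q - 7  ⇒  -33q = -19  ⇒  q = 19/33.
At equilibrium Firm 1 is indifferent across rows, so Firm 1's payoff equals the payoff from Not advertise: (19/33)·(-7) + (14/33)·12 = 35/33.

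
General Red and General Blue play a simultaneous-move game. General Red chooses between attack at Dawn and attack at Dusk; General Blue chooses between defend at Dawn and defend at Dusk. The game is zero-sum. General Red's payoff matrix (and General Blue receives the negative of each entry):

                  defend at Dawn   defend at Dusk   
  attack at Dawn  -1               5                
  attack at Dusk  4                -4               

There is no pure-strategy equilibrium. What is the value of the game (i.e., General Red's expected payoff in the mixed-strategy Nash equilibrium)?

General Red's indifference between attack at Dawn and attack at Dusk determines General Blue's mixing probability q:
  General Red's expected payoff from attack at Dawn: q·(-1) + (1−q)·5 = -6q + 5
  General Red's expected payoff from attack at Dusk: q·4 + (1−q)·(-4) = 8q - 4
  -6q + 5 = 8q - 4  ⇒  -14q = -9  ⇒  q = 9/14.
The value is General Red's expected payoff against this mix (using attack at Dawn): (9/14)·(-1) + (5/14)·5 = 8/7.

v = 8/7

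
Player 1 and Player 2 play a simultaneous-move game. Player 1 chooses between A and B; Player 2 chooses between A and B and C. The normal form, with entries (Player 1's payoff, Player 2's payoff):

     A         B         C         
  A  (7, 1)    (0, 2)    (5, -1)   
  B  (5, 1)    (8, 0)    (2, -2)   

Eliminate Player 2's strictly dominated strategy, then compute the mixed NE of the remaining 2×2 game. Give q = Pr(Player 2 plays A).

q = 4/5

Player 2's strategy C is strictly dominated by A: 1 > -1 and 1 > -2. Eliminate C.
Player 1's indifference between A and B determines Player 2's mixing probability q:
  Player 1's payoff from A: q·7 + (1−q)·0 = 7q
  Player 1's payoff from B: q·5 + (1−q)·8 = -3q + 8
  7q = -3q + 8  ⇒  10q = 8  ⇒  q = 4/5.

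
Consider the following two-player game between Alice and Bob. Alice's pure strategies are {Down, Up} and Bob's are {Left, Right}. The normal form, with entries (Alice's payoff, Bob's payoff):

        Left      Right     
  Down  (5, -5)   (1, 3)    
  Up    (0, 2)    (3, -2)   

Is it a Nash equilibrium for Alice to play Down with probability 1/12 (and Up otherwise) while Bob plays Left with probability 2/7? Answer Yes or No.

Given Alice's mix p = 1/12, Bob's payoff from Left is 17/12 but from Right is -19/12. Bob strictly prefers Left, so Bob would not mix.
So the proposed profile is not a Nash equilibrium.

No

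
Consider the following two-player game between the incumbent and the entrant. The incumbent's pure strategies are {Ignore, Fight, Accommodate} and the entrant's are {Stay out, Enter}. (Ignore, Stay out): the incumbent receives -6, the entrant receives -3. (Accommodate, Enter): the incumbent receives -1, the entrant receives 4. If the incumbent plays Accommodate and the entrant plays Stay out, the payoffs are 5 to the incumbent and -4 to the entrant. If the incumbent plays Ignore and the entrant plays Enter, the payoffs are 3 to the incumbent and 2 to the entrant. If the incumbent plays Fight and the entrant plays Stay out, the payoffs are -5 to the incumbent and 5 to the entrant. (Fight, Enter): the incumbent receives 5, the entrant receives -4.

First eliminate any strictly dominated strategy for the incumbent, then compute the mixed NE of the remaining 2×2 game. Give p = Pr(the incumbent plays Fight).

The incumbent's strategy Ignore is strictly dominated by Fight: -5 > -6 and 5 > 3. Eliminate Ignore.
The entrant's indifference between Stay out and Enter determines the incumbent's mixing probability p:
  the entrant's payoff from Stay out: p·5 + (1−p)·(-4) = 9p - 4
  the entrant's payoff from Enter: p·(-4) + (1−p)·4 = -8p + 4
  9p - 4 = -8p + 4  ⇒  17p = 8  ⇒  p = 8/17.

p = 8/17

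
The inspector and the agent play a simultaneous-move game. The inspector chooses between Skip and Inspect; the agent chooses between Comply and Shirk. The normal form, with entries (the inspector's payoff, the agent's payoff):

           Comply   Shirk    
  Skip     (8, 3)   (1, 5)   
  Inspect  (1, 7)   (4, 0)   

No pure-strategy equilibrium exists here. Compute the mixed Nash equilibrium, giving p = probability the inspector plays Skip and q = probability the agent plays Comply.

In a mixed equilibrium the agent is indifferent between Comply and Shirk; this condition fixes p.
  the agent's payoff from Comply: p·3 + (1−p)·7 = -4p + 7
  the agent's payoff from Shirk: p·5 + (1−p)·0 = 5p
  -4p + 7 = 5p  ⇒  -9p = -7  ⇒  p = 7/9.
Set the inspector's expected payoff from Skip equal to that from Inspect:
  the inspector's expected payoff from Skip: q·8 + (1−q)·1 = 7q + 1
  the inspector's expected payoff from Inspect: q·1 + (1−q)·4 = -3q + 4
  7q + 1 = -3q + 4  ⇒  10q = 3  ⇒  q = 3/10.

p = 7/9, q = 3/10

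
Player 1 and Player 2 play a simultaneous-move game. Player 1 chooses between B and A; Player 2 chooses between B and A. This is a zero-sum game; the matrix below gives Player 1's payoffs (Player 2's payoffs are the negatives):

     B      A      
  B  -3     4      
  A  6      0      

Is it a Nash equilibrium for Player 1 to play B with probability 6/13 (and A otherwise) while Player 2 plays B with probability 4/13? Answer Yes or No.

Check Player 2's indifference given Player 1's mix p = 6/13:
  payoff from B = -24/13; payoff from A = -24/13 — equal.
Check Player 1's indifference given Player 2's mix q = 4/13:
  payoff from B = 24/13; payoff from A = 24/13 — equal.
Both players are indifferent, so neither can profitably deviate.

Yes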